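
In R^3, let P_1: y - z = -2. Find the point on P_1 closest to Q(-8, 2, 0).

Foot = Q − λn with λ = (n·Q − d)/|n|² = (2 − (-2))/2 = 2.
Foot = (-8, 2, 0) − 2·(0, 1, -1) = (-8, 0, 2).

(-8, 0, 2)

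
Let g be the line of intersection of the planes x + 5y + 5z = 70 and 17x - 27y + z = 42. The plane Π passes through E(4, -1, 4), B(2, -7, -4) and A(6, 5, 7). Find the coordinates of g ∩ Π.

(5, 2, 11)

Direction of g: (1, 5, 5) × (17, -27, 1) = (140, 84, -112).
A point on g: solving the two plane equations with x = 0 gives (0, -1, 15).
EB = (-2, -6, -8), EA = (2, 6, 3); a normal to Π is EB × EA = (30, -10, 0).
Using E: Π has equation 30x - 10y = 130.
Substitute r = (0, -1, 15) + t(140, 84, -112) into the plane: 10 + 3360t = 130, so t = 1/28.
Intersection: (0, -1, 15) + (1/28)·(140, 84, -112) = (5, 2, 11).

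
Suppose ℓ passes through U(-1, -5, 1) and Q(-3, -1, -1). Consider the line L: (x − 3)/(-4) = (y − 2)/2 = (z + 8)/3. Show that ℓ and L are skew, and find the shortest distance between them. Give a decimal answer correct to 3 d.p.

A direction vector for ℓ is Q − U = (-2, 4, -2).
L has direction (-4, 2, 3) through (3, 2, -8).
Common perpendicular direction n = (-2, 4, -2) × (-4, 2, 3) = (16, 14, 12).
With w = (3, 2, -8) − (-1, -5, 1) = (4, 7, -9), w · n = 54.
Since n ≠ 0 the lines are not parallel, and w · n = 54 ≠ 0 so they do not intersect; hence they are skew.
Distance = |w · n| / |n| = |54| / √596 ≈ 2.212.

2.212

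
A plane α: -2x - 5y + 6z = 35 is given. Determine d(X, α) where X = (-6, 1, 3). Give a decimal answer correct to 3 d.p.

n·X − d = (-2)·(-6) + (-5)·(1) + (6)·(3) − 35 = -10; |n| = √65.
Distance = |-10| / √65 = 10/√65 ≈ 1.240.

1.240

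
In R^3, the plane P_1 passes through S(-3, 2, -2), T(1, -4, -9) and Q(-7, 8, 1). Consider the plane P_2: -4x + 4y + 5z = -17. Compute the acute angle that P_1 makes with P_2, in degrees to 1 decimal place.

81.6

ST = (4, -6, -7), SQ = (-4, 6, 3); a normal to P_1 is ST × SQ = (24, 16, 0).
Using S: P_1 has equation 24x + 16y = -40.
cos θ = |n₁·n₂| / (|n₁||n₂|) = |-32| / (√832 · √57).
θ = arccos(0.14694) ≈ 81.6°.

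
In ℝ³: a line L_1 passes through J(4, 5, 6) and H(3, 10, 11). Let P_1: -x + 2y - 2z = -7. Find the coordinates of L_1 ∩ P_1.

A direction vector for L_1 is H − J = (-1, 5, 5).
Substitute r = (4, 5, 6) + t(-1, 5, 5) into the plane: -6 + 1t = -7, so t = -1.
Intersection: (4, 5, 6) + (-1)·(-1, 5, 5) = (5, 0, 1).

(5, 0, 1)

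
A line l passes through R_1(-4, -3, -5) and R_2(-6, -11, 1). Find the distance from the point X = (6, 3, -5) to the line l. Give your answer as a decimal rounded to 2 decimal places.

9.57

A direction vector for l is R_2 − R_1 = (-2, -8, 6).
Taking (-4, -3, -5) on l with direction v = (-2, -8, 6): w = X − (-4, -3, -5) = (10, 6, 0), and w × v = (36, -60, -68).
Distance = |w × v| / |v| = √9520 / √104 ≈ 9.57.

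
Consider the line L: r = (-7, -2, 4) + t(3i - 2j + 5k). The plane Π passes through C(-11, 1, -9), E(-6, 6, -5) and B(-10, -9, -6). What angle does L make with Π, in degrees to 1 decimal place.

10.5

CE = (5, 5, 4), CB = (1, -10, 3); a normal to Π is CE × CB = (55, -11, -55).
Using C: Π has equation 55x - 11y - 55z = -121.
sin θ = |n·v| / (|n||v|) = |-88| / (√6171 · √38) = 0.18172.
θ ≈ 10.5°.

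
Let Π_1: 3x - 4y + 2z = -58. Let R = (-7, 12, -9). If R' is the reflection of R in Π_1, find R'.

λ = (n·R − d)/|n|² = (-87 − (-58))/29 = -1.
Reflection = R − 2λn = (-7, 12, -9) − (-2)·(3, -4, 2) = (-1, 4, -5).

(-1, 4, -5)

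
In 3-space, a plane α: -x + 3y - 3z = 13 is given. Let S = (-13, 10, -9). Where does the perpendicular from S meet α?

(-10, 1, 0)

Foot = S − λn with λ = (n·S − d)/|n|² = (70 − 13)/19 = 3.
Foot = (-13, 10, -9) − 3·(-1, 3, -3) = (-10, 1, 0).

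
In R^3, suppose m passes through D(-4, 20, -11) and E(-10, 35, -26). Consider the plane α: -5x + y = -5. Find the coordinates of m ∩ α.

(2, 5, 4)

A direction vector for m is E − D = (-6, 15, -15).
Substitute r = (-4, 20, -11) + t(-6, 15, -15) into the plane: 40 + 45t = -5, so t = -1.
Intersection: (-4, 20, -11) + (-1)·(-6, 15, -15) = (2, 5, 4).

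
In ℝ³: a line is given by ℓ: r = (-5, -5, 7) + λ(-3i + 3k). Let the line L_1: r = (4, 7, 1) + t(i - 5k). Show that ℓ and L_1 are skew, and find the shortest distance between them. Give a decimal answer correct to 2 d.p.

Common perpendicular direction n = (-3, 0, 3) × (1, 0, -5) = (0, -12, 0).
With w = (4, 7, 1) − (-5, -5, 7) = (9, 12, -6), w · n = -144.
Since n ≠ 0 the lines are not parallel, and w · n = -144 ≠ 0 so they do not intersect; hence they are skew.
Distance = |w · n| / |n| = |-144| / √144 ≈ 12.00.

12.00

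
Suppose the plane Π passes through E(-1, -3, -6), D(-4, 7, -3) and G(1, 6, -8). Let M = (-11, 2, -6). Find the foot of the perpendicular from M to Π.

ED = (-3, 10, 3), EG = (2, 9, -2); a normal to Π is ED × EG = (-47, 0, -47).
Using E: Π has equation -47x - 47z = 329.
Foot = M − λn with λ = (n·M − d)/|n|² = (799 − 329)/4418 = 5/47.
Foot = (-11, 2, -6) − (5/47)·(-47, 0, -47) = (-6, 2, -1).

(-6, 2, -1)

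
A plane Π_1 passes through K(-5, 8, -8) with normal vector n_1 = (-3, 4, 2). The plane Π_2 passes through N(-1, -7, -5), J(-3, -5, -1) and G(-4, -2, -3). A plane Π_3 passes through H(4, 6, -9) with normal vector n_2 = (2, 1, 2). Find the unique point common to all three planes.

Π_1: n_1·r = n_1·K gives -3x + 4y + 2z = 31.
NJ = (-2, 2, 4), NG = (-3, 5, 2); a normal to Π_2 is NJ × NG = (-16, -8, -4).
Using N: Π_2 has equation -16x - 8y - 4z = 92.
Π_3: n_2·r = n_2·H gives 2x + y + 2z = -4.
Solving the 3×3 linear system -3x + 4y + 2z = 31, -16x - 8y - 4z = 92, 2x + y + 2z = -4 (e.g. by elimination or Cramer's rule, determinant = 132) gives (-7, 0, 5).

(-7, 0, 5)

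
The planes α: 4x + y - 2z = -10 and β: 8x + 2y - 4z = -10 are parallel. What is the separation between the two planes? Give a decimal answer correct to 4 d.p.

1.0911

Rescale β by 1/2: 4x + y - 2z = -5. Then distance = |-10 − (-5)| / √21 ≈ 1.0911.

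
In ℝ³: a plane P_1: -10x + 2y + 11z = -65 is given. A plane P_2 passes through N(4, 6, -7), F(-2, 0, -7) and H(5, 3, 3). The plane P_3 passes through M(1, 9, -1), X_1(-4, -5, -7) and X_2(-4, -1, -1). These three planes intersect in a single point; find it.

(-1, 1, -7)

NF = (-6, -6, 0), NH = (1, -3, 10); a normal to P_2 is NF × NH = (-60, 60, 24).
Using N: P_2 has equation -60x + 60y + 24z = -48.
MX_1 = (-5, -14, -6), MX_2 = (-5, -10, 0); a normal to P_3 is MX_1 × MX_2 = (-60, 30, -20).
Using M: P_3 has equation -60x + 30y - 20z = 230.
Solving the 3×3 linear system -10x + 2y + 11z = -65, -60x + 60y + 24z = -48, -60x + 30y - 20z = 230 (e.g. by elimination or Cramer's rule, determinant = 33720) gives (-1, 1, -7).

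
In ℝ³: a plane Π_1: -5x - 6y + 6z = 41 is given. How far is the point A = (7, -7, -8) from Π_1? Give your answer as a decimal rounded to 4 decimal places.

8.3258

n·A − d = (-5)·(7) + (-6)·(-7) + (6)·(-8) − 41 = -82; |n| = √97.
Distance = |-82| / √97 = 82/√97 ≈ 8.3258.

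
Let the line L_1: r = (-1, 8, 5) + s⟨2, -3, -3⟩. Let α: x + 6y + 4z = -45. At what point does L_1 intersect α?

Substitute r = (-1, 8, 5) + t(2, -3, -3) into the plane: 67 + (-28)t = -45, so t = 4.
Intersection: (-1, 8, 5) + 4·(2, -3, -3) = (7, -4, -7).

(7, -4, -7)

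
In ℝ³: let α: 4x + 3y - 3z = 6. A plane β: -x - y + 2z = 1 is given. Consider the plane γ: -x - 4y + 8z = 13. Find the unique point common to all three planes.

(3, 0, 2)

Solving the 3×3 linear system 4x + 3y - 3z = 6, -x - y + 2z = 1, -x - 4y + 8z = 13 (e.g. by elimination or Cramer's rule, determinant = 9) gives (3, 0, 2).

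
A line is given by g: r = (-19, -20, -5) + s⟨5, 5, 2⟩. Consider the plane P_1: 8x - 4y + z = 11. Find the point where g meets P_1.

Substitute r = (-19, -20, -5) + t(5, 5, 2) into the plane: -77 + 22t = 11, so t = 4.
Intersection: (-19, -20, -5) + 4·(5, 5, 2) = (1, 0, 3).

(1, 0, 3)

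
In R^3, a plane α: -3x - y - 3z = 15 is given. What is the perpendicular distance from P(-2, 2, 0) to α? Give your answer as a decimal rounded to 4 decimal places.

2.5236

n·P − d = (-3)·(-2) + (-1)·(2) + (-3)·(0) − 15 = -11; |n| = √19.
Distance = |-11| / √19 = 11/√19 ≈ 2.5236.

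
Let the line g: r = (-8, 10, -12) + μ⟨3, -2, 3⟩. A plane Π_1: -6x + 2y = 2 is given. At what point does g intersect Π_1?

(1, 4, -3)

Substitute r = (-8, 10, -12) + t(3, -2, 3) into the plane: 68 + (-22)t = 2, so t = 3.
Intersection: (-8, 10, -12) + 3·(3, -2, 3) = (1, 4, -3).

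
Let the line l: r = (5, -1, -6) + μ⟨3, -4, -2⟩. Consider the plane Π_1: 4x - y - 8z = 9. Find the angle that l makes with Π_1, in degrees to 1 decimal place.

41.3

sin θ = |n·v| / (|n||v|) = |32| / (√81 · √29) = 0.66025.
θ ≈ 41.3°.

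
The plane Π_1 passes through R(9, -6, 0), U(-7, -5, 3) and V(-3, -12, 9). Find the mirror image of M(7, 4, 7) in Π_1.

RU = (-16, 1, 3), RV = (-12, -6, 9); a normal to Π_1 is RU × RV = (27, 108, 108).
Using R: Π_1 has equation 27x + 108y + 108z = -405.
λ = (n·M − d)/|n|² = (1377 − (-405))/24057 = 2/27.
Reflection = M − 2λn = (7, 4, 7) − (4/27)·(27, 108, 108) = (3, -12, -9).

(3, -12, -9)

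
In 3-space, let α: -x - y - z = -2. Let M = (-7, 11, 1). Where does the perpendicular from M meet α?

(-8, 10, 0)

Foot = M − λn with λ = (n·M − d)/|n|² = (-5 − (-2))/3 = -1.
Foot = (-7, 11, 1) − (-1)·(-1, -1, -1) = (-8, 10, 0).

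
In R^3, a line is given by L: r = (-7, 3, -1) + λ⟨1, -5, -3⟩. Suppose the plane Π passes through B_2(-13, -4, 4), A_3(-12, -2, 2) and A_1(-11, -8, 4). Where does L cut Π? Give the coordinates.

B_2A_3 = (1, 2, -2), B_2A_1 = (2, -4, 0); a normal to Π is B_2A_3 × B_2A_1 = (-8, -4, -8).
Using B_2: Π has equation -8x - 4y - 8z = 88.
Substitute r = (-7, 3, -1) + t(1, -5, -3) into the plane: 52 + 36t = 88, so t = 1.
Intersection: (-7, 3, -1) + 1·(1, -5, -3) = (-6, -2, -4).

(-6, -2, -4)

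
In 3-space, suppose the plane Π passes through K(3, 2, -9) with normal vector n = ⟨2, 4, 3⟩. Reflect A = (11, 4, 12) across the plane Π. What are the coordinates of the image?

(-1, -20, -6)

Π: n·r = n·K gives 2x + 4y + 3z = -13.
λ = (n·A − d)/|n|² = (74 − (-13))/29 = 3.
Reflection = A − 2λn = (11, 4, 12) − 6·(2, 4, 3) = (-1, -20, -6).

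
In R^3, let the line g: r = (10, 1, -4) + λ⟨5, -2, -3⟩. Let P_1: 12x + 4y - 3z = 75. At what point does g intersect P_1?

Substitute r = (10, 1, -4) + t(5, -2, -3) into the plane: 136 + 61t = 75, so t = -1.
Intersection: (10, 1, -4) + (-1)·(5, -2, -3) = (5, 3, -1).

(5, 3, -1)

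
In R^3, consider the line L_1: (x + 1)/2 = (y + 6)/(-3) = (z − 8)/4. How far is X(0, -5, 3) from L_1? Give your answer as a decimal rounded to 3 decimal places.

L_1 has direction (2, -3, 4) through (-1, -6, 8).
Taking (-1, -6, 8) on L_1 with direction v = (2, -3, 4): w = X − (-1, -6, 8) = (1, 1, -5), and w × v = (-11, -14, -5).
Distance = |w × v| / |v| = √342 / √29 ≈ 3.434.

3.434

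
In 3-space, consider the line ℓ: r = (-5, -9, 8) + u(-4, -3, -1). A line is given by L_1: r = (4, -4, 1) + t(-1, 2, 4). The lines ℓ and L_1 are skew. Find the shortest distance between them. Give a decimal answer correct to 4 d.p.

3.1882

Common perpendicular direction n = (-4, -3, -1) × (-1, 2, 4) = (-10, 17, -11).
With w = (4, -4, 1) − (-5, -9, 8) = (9, 5, -7), w · n = 72.
Distance = |w · n| / |n| = |72| / √510 ≈ 3.1882.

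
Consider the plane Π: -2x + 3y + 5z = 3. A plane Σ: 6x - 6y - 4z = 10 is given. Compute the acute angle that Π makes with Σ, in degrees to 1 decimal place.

cos θ = |n₁·n₂| / (|n₁||n₂|) = |-50| / (√38 · √88).
θ = arccos(0.86464) ≈ 30.2°.

30.2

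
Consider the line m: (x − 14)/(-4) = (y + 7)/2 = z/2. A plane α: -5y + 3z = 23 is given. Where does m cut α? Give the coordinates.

m has direction (-4, 2, 2) through (14, -7, 0).
Substitute r = (14, -7, 0) + t(-4, 2, 2) into the plane: 35 + (-4)t = 23, so t = 3.
Intersection: (14, -7, 0) + 3·(-4, 2, 2) = (2, -1, 6).

(2, -1, 6)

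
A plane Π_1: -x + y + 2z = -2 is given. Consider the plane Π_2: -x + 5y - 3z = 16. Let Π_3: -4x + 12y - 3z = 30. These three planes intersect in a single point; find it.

Solving the 3×3 linear system -x + y + 2z = -2, -x + 5y - 3z = 16, -4x + 12y - 3z = 30 (e.g. by elimination or Cramer's rule, determinant = 4) gives (0, 2, -2).

(0, 2, -2)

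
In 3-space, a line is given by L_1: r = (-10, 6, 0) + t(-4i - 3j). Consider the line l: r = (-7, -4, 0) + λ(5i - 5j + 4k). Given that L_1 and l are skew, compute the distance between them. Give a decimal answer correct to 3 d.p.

4.862

Common perpendicular direction n = (-4, -3, 0) × (5, -5, 4) = (-12, 16, 35).
With w = (-7, -4, 0) − (-10, 6, 0) = (3, -10, 0), w · n = -196.
Distance = |w · n| / |n| = |-196| / √1625 ≈ 4.862.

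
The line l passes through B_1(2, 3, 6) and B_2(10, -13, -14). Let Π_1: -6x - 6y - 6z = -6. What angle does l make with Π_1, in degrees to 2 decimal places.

A direction vector for l is B_2 − B_1 = (8, -16, -20).
sin θ = |n·v| / (|n||v|) = |168| / (√108 · √720) = 0.60246.
θ ≈ 37.05°.

37.05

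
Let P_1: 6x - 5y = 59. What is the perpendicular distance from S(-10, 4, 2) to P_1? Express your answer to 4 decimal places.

17.7971

n·S − d = (6)·(-10) + (-5)·(4) + (0)·(2) − 59 = -139; |n| = √61.
Distance = |-139| / √61 = 139/√61 ≈ 17.7971.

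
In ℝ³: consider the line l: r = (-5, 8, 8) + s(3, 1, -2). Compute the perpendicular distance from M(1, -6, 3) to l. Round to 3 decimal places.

Taking (-5, 8, 8) on l with direction v = (3, 1, -2): w = M − (-5, 8, 8) = (6, -14, -5), and w × v = (33, -3, 48).
Distance = |w × v| / |v| = √3402 / √14 ≈ 15.588.

15.588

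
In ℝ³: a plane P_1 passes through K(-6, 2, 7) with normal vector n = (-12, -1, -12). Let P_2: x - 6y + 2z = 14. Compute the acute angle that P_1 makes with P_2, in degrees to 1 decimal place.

74.0

P_1: n·r = n·K gives -12x - y - 12z = -14.
cos θ = |n₁·n₂| / (|n₁||n₂|) = |-30| / (√289 · √41).
θ = arccos(0.27560) ≈ 74.0°.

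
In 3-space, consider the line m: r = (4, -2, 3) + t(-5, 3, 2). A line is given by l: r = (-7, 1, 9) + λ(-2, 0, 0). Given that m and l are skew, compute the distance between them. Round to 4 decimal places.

3.3282

Common perpendicular direction n = (-5, 3, 2) × (-2, 0, 0) = (0, -4, 6).
With w = (-7, 1, 9) − (4, -2, 3) = (-11, 3, 6), w · n = 24.
Distance = |w · n| / |n| = |24| / √52 ≈ 3.3282.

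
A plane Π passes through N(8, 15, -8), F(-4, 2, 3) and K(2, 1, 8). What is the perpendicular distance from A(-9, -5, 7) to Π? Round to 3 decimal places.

1.537

NF = (-12, -13, 11), NK = (-6, -14, 16); a normal to Π is NF × NK = (-54, 126, 90).
Using N: Π has equation -54x + 126y + 90z = 738.
n·A − d = (-54)·(-9) + (126)·(-5) + (90)·(7) − 738 = -252; |n| = √26892.
Distance = |-252| / √26892 = 252/√26892 ≈ 1.537.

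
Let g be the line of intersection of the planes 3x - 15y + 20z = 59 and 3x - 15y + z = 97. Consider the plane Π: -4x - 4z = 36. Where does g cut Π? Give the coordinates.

(-7, -8, -2)

Direction of g: (3, -15, 20) × (3, -15, 1) = (285, 57, 0).
A point on g: solving the two plane equations with x = 3 gives (3, -6, -2).
Substitute r = (3, -6, -2) + t(285, 57, 0) into the plane: -4 + (-1140)t = 36, so t = -2/57.
Intersection: (3, -6, -2) + (-2/57)·(285, 57, 0) = (-7, -8, -2).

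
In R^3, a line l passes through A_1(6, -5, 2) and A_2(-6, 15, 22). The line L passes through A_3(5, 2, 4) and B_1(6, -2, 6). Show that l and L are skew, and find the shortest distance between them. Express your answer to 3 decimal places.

1.865

A direction vector for l is A_2 − A_1 = (-12, 20, 20).
A direction vector for L is B_1 − A_3 = (1, -4, 2).
Common perpendicular direction n = (-12, 20, 20) × (1, -4, 2) = (120, 44, 28).
With w = (5, 2, 4) − (6, -5, 2) = (-1, 7, 2), w · n = 244.
Since n ≠ 0 the lines are not parallel, and w · n = 244 ≠ 0 so they do not intersect; hence they are skew.
Distance = |w · n| / |n| = |244| / √17120 ≈ 1.865.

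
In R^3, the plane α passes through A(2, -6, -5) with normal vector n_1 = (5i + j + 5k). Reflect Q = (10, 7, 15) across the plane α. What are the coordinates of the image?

(-20, 1, -15)

α: n_1·r = n_1·A gives 5x + y + 5z = -21.
λ = (n·Q − d)/|n|² = (132 − (-21))/51 = 3.
Reflection = Q − 2λn = (10, 7, 15) − 6·(5, 1, 5) = (-20, 1, -15).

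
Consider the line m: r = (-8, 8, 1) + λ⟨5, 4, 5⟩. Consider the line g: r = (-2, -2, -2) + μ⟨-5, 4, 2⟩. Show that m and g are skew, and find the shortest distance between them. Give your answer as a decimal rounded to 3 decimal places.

2.900

Common perpendicular direction n = (5, 4, 5) × (-5, 4, 2) = (-12, -35, 40).
With w = (-2, -2, -2) − (-8, 8, 1) = (6, -10, -3), w · n = 158.
Since n ≠ 0 the lines are not parallel, and w · n = 158 ≠ 0 so they do not intersect; hence they are skew.
Distance = |w · n| / |n| = |158| / √2969 ≈ 2.900.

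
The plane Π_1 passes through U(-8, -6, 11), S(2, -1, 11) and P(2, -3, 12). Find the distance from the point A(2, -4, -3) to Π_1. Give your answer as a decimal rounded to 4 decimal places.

13.5295

US = (10, 5, 0), UP = (10, 3, 1); a normal to Π_1 is US × UP = (5, -10, -20).
Using U: Π_1 has equation 5x - 10y - 20z = -200.
n·A − d = (5)·(2) + (-10)·(-4) + (-20)·(-3) − (-200) = 310; |n| = √525.
Distance = |310| / √525 = 310/√525 ≈ 13.5295.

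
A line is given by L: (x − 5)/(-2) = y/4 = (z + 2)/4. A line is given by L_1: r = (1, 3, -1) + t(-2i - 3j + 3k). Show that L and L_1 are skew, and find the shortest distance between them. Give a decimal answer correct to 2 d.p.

L has direction (-2, 4, 4) through (5, 0, -2).
Common perpendicular direction n = (-2, 4, 4) × (-2, -3, 3) = (24, -2, 14).
With w = (1, 3, -1) − (5, 0, -2) = (-4, 3, 1), w · n = -88.
Since n ≠ 0 the lines are not parallel, and w · n = -88 ≠ 0 so they do not intersect; hence they are skew.
Distance = |w · n| / |n| = |-88| / √776 ≈ 3.16.

3.16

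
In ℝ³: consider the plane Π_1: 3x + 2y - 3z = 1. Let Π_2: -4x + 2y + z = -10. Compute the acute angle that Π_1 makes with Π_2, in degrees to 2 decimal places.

cos θ = |n₁·n₂| / (|n₁||n₂|) = |-11| / (√22 · √21).
θ = arccos(0.51177) ≈ 59.22°.

59.22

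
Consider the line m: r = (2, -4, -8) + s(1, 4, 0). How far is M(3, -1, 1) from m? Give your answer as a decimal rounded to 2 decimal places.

9.00

Taking (2, -4, -8) on m with direction v = (1, 4, 0): w = M − (2, -4, -8) = (1, 3, 9), and w × v = (-36, 9, 1).
Distance = |w × v| / |v| = √1378 / √17 ≈ 9.00.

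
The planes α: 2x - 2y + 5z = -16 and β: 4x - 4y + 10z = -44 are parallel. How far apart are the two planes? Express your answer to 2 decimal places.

Rescale β by 1/2: 2x - 2y + 5z = -22. Then distance = |-16 − (-22)| / √33 ≈ 1.04.

1.04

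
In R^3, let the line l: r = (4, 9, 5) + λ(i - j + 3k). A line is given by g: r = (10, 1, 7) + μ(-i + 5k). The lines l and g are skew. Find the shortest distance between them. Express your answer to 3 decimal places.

Common perpendicular direction n = (1, -1, 3) × (-1, 0, 5) = (-5, -8, -1).
With w = (10, 1, 7) − (4, 9, 5) = (6, -8, 2), w · n = 32.
Distance = |w · n| / |n| = |32| / √90 ≈ 3.373.

3.373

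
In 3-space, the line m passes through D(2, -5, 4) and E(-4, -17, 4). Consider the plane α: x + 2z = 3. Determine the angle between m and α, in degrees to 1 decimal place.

A direction vector for m is E − D = (-6, -12, 0).
sin θ = |n·v| / (|n||v|) = |-6| / (√5 · √180) = 0.20000.
θ ≈ 11.5°.

11.5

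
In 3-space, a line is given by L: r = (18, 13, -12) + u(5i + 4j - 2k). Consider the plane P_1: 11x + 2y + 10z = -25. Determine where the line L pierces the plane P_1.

(3, 1, -6)

Substitute r = (18, 13, -12) + t(5, 4, -2) into the plane: 104 + 43t = -25, so t = -3.
Intersection: (18, 13, -12) + (-3)·(5, 4, -2) = (3, 1, -6).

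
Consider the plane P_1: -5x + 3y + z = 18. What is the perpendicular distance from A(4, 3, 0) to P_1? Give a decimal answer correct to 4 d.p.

4.9019

n·A − d = (-5)·(4) + (3)·(3) + (1)·(0) − 18 = -29; |n| = √35.
Distance = |-29| / √35 = 29/√35 ≈ 4.9019.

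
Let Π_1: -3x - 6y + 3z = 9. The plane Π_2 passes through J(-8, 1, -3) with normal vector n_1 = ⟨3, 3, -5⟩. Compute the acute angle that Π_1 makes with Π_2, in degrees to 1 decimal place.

Π_2: n_1·r = n_1·J gives 3x + 3y - 5z = -6.
cos θ = |n₁·n₂| / (|n₁||n₂|) = |-42| / (√54 · √43).
θ = arccos(0.87160) ≈ 29.4°.

29.4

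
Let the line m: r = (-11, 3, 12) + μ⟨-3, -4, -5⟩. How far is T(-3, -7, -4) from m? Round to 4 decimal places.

Taking (-11, 3, 12) on m with direction v = (-3, -4, -5): w = T − (-11, 3, 12) = (8, -10, -16), and w × v = (-14, 88, -62).
Distance = |w × v| / |v| = √11784 / √50 ≈ 15.3519.

15.3519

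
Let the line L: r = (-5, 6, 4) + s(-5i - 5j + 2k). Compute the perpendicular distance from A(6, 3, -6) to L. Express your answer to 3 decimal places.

Taking (-5, 6, 4) on L with direction v = (-5, -5, 2): w = A − (-5, 6, 4) = (11, -3, -10), and w × v = (-56, 28, -70).
Distance = |w × v| / |v| = √8820 / √54 ≈ 12.780.

12.780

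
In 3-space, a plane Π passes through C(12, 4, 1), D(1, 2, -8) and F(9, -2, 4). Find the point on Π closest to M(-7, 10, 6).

(3, 0, -4)

CD = (-11, -2, -9), CF = (-3, -6, 3); a normal to Π is CD × CF = (-60, 60, 60).
Using C: Π has equation -60x + 60y + 60z = -420.
Foot = M − λn with λ = (n·M − d)/|n|² = (1380 − (-420))/10800 = 1/6.
Foot = (-7, 10, 6) − (1/6)·(-60, 60, 60) = (3, 0, -4).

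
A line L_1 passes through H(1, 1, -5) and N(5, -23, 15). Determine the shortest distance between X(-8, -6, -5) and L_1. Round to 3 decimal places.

A direction vector for L_1 is N − H = (4, -24, 20).
Taking (1, 1, -5) on L_1 with direction v = (4, -24, 20): w = X − (1, 1, -5) = (-9, -7, 0), and w × v = (-140, 180, 244).
Distance = |w × v| / |v| = √111536 / √992 ≈ 10.604.

10.604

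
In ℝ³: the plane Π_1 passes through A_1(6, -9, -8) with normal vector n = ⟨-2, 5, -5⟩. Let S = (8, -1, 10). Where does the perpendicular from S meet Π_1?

(6, 4, 5)

Π_1: n·r = n·A_1 gives -2x + 5y - 5z = -17.
Foot = S − λn with λ = (n·S − d)/|n|² = (-71 − (-17))/54 = -1.
Foot = (8, -1, 10) − (-1)·(-2, 5, -5) = (6, 4, 5).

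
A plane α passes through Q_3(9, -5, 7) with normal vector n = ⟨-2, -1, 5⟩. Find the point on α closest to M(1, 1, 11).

(3, 2, 6)

α: n·r = n·Q_3 gives -2x - y + 5z = 22.
Foot = M − λn with λ = (n·M − d)/|n|² = (52 − 22)/30 = 1.
Foot = (1, 1, 11) − 1·(-2, -1, 5) = (3, 2, 6).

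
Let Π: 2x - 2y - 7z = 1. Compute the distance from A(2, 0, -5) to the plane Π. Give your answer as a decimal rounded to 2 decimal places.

5.03

n·A − d = (2)·(2) + (-2)·(0) + (-7)·(-5) − 1 = 38; |n| = √57.
Distance = |38| / √57 = 38/√57 ≈ 5.03.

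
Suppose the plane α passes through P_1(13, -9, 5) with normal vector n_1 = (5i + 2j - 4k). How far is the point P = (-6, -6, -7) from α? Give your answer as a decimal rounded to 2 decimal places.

α: n_1·r = n_1·P_1 gives 5x + 2y - 4z = 27.
n·P − d = (5)·(-6) + (2)·(-6) + (-4)·(-7) − 27 = -41; |n| = √45.
Distance = |-41| / √45 = 41/√45 ≈ 6.11.

6.11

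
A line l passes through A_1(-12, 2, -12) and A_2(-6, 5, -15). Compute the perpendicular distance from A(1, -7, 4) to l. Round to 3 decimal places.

A direction vector for l is A_2 − A_1 = (6, 3, -3).
Taking (-12, 2, -12) on l with direction v = (6, 3, -3): w = A − (-12, 2, -12) = (13, -9, 16), and w × v = (-21, 135, 93).
Distance = |w × v| / |v| = √27315 / √54 ≈ 22.491.

22.491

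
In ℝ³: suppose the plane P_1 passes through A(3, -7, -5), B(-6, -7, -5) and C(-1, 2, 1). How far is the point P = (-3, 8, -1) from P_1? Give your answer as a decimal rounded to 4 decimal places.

AB = (-9, 0, 0), AC = (-4, 9, 6); a normal to P_1 is AB × AC = (0, 54, -81).
Using A: P_1 has equation 54y - 81z = 27.
n·P − d = (0)·(-3) + (54)·(8) + (-81)·(-1) − 27 = 486; |n| = √9477.
Distance = |486| / √9477 = 486/√9477 ≈ 4.9923.

4.9923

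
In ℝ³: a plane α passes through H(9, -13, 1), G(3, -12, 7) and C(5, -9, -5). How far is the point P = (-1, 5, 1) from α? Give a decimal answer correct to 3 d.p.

11.143

HG = (-6, 1, 6), HC = (-4, 4, -6); a normal to α is HG × HC = (-30, -60, -20).
Using H: α has equation -30x - 60y - 20z = 490.
n·P − d = (-30)·(-1) + (-60)·(5) + (-20)·(1) − 490 = -780; |n| = √4900.
Distance = |-780| / √4900 = 780/√4900 ≈ 11.143.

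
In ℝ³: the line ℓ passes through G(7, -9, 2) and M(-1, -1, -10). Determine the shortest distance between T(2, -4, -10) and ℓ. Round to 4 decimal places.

A direction vector for ℓ is M − G = (-8, 8, -12).
Taking (7, -9, 2) on ℓ with direction v = (-8, 8, -12): w = T − (7, -9, 2) = (-5, 5, -12), and w × v = (36, 36, 0).
Distance = |w × v| / |v| = √2592 / √272 ≈ 3.0870.

3.0870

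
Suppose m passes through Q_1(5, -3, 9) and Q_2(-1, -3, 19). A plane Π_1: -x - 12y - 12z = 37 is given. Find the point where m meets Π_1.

A direction vector for m is Q_2 − Q_1 = (-6, 0, 10).
Substitute r = (5, -3, 9) + t(-6, 0, 10) into the plane: -77 + (-114)t = 37, so t = -1.
Intersection: (5, -3, 9) + (-1)·(-6, 0, 10) = (11, -3, -1).

(11, -3, -1)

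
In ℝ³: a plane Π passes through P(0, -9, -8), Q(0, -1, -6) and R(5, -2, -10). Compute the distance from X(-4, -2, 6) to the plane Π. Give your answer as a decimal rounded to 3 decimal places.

PQ = (0, 8, 2), PR = (5, 7, -2); a normal to Π is PQ × PR = (-30, 10, -40).
Using P: Π has equation -30x + 10y - 40z = 230.
n·X − d = (-30)·(-4) + (10)·(-2) + (-40)·(6) − 230 = -370; |n| = √2600.
Distance = |-370| / √2600 = 370/√2600 ≈ 7.256.

7.256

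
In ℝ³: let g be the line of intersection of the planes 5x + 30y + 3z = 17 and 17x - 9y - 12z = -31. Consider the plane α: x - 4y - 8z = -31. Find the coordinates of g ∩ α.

(1, 0, 4)

Direction of g: (5, 30, 3) × (17, -9, -12) = (-333, 111, -555).
A point on g: solving the two plane equations with x = 4 gives (4, -1, 9).
Substitute r = (4, -1, 9) + t(-333, 111, -555) into the plane: -64 + 3663t = -31, so t = 1/111.
Intersection: (4, -1, 9) + (1/111)·(-333, 111, -555) = (1, 0, 4).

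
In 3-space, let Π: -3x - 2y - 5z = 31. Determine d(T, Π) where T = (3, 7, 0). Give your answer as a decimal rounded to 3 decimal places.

n·T − d = (-3)·(3) + (-2)·(7) + (-5)·(0) − 31 = -54; |n| = √38.
Distance = |-54| / √38 = 54/√38 ≈ 8.760.

8.760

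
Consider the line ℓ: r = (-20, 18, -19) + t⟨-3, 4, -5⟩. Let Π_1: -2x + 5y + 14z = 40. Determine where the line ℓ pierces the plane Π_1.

Substitute r = (-20, 18, -19) + t(-3, 4, -5) into the plane: -136 + (-44)t = 40, so t = -4.
Intersection: (-20, 18, -19) + (-4)·(-3, 4, -5) = (-8, 2, 1).

(-8, 2, 1)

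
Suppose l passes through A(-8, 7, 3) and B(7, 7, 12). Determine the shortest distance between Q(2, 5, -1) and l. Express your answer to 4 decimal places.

A direction vector for l is B − A = (15, 0, 9).
Taking (-8, 7, 3) on l with direction v = (15, 0, 9): w = Q − (-8, 7, 3) = (10, -2, -4), and w × v = (-18, -150, 30).
Distance = |w × v| / |v| = √23724 / √306 ≈ 8.8051.

8.8051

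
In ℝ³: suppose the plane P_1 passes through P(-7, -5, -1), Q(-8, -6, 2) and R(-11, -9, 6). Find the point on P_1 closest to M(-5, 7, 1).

(0, 2, 1)

PQ = (-1, -1, 3), PR = (-4, -4, 7); a normal to P_1 is PQ × PR = (5, -5, 0).
Using P: P_1 has equation 5x - 5y = -10.
Foot = M − λn with λ = (n·M − d)/|n|² = (-60 − (-10))/50 = -1.
Foot = (-5, 7, 1) − (-1)·(5, -5, 0) = (0, 2, 1).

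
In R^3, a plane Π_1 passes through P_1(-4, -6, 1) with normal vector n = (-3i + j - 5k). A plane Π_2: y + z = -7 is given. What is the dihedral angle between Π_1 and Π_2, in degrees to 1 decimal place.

61.4

Π_1: n·r = n·P_1 gives -3x + y - 5z = 1.
cos θ = |n₁·n₂| / (|n₁||n₂|) = |-4| / (√35 · √2).
θ = arccos(0.47809) ≈ 61.4°.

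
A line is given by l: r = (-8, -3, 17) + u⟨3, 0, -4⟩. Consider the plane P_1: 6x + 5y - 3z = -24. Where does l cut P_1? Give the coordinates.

(1, -3, 5)

Substitute r = (-8, -3, 17) + t(3, 0, -4) into the plane: -114 + 30t = -24, so t = 3.
Intersection: (-8, -3, 17) + 3·(3, 0, -4) = (1, -3, 5).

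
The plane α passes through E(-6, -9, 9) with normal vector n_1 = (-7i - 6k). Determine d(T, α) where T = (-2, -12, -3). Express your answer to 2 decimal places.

α: n_1·r = n_1·E gives -7x - 6z = -12.
n·T − d = (-7)·(-2) + (0)·(-12) + (-6)·(-3) − (-12) = 44; |n| = √85.
Distance = |44| / √85 = 44/√85 ≈ 4.77.

4.77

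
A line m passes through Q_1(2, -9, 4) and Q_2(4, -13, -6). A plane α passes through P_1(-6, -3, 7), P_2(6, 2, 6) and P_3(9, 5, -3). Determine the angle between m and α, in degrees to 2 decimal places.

A direction vector for m is Q_2 − Q_1 = (2, -4, -10).
P_1P_2 = (12, 5, -1), P_1P_3 = (15, 8, -10); a normal to α is P_1P_2 × P_1P_3 = (-42, 105, 21).
Using P_1: α has equation -42x + 105y + 21z = 84.
sin θ = |n·v| / (|n||v|) = |-714| / (√13230 · √120) = 0.56667.
θ ≈ 34.52°.

34.52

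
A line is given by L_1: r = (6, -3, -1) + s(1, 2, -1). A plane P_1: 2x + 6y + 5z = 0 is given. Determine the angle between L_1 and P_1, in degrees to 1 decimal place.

27.1

sin θ = |n·v| / (|n||v|) = |9| / (√65 · √6) = 0.45573.
θ ≈ 27.1°.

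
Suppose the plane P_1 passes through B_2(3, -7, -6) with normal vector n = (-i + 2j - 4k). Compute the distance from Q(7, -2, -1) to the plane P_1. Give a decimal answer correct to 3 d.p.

3.055

P_1: n·r = n·B_2 gives -x + 2y - 4z = 7.
n·Q − d = (-1)·(7) + (2)·(-2) + (-4)·(-1) − 7 = -14; |n| = √21.
Distance = |-14| / √21 = 14/√21 ≈ 3.055.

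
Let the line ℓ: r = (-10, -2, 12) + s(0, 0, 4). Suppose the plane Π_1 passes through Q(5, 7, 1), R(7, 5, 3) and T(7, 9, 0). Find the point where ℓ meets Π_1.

QR = (2, -2, 2), QT = (2, 2, -1); a normal to Π_1 is QR × QT = (-2, 6, 8).
Using Q: Π_1 has equation -2x + 6y + 8z = 40.
Substitute r = (-10, -2, 12) + t(0, 0, 4) into the plane: 104 + 32t = 40, so t = -2.
Intersection: (-10, -2, 12) + (-2)·(0, 0, 4) = (-10, -2, 4).

(-10, -2, 4)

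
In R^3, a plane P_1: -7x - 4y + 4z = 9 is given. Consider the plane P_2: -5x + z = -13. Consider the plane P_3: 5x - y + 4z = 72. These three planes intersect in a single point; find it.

Solving the 3×3 linear system -7x - 4y + 4z = 9, -5x + z = -13, 5x - y + 4z = 72 (e.g. by elimination or Cramer's rule, determinant = -87) gives (5, 1, 12).

(5, 1, 12)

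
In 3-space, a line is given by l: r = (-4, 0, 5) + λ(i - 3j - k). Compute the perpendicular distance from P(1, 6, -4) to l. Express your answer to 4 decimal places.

Taking (-4, 0, 5) on l with direction v = (1, -3, -1): w = P − (-4, 0, 5) = (5, 6, -9), and w × v = (-33, -4, -21).
Distance = |w × v| / |v| = √1546 / √11 ≈ 11.8552.

11.8552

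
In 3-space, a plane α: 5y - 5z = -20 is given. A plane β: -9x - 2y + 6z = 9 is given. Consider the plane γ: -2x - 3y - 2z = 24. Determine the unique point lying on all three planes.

(-1, -6, -2)

Solving the 3×3 linear system 5y - 5z = -20, -9x - 2y + 6z = 9, -2x - 3y - 2z = 24 (e.g. by elimination or Cramer's rule, determinant = -265) gives (-1, -6, -2).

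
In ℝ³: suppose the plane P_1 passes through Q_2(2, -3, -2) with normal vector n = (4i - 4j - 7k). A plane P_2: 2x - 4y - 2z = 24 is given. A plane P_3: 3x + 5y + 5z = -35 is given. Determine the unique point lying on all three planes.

(0, -5, -2)

P_1: n·r = n·Q_2 gives 4x - 4y - 7z = 34.
Solving the 3×3 linear system 4x - 4y - 7z = 34, 2x - 4y - 2z = 24, 3x + 5y + 5z = -35 (e.g. by elimination or Cramer's rule, determinant = -130) gives (0, -5, -2).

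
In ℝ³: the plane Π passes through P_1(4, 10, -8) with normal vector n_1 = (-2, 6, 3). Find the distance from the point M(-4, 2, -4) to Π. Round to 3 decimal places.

Π: n_1·r = n_1·P_1 gives -2x + 6y + 3z = 28.
n·M − d = (-2)·(-4) + (6)·(2) + (3)·(-4) − 28 = -20; |n| = √49.
Distance = |-20| / √49 = 20/√49 ≈ 2.857.

2.857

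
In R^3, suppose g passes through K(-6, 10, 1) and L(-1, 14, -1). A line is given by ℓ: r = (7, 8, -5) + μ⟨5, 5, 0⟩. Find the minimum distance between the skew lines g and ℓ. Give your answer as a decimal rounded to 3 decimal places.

A direction vector for g is L − K = (5, 4, -2).
Common perpendicular direction n = (5, 4, -2) × (5, 5, 0) = (10, -10, 5).
With w = (7, 8, -5) − (-6, 10, 1) = (13, -2, -6), w · n = 120.
Distance = |w · n| / |n| = |120| / √225 ≈ 8.000.

8.000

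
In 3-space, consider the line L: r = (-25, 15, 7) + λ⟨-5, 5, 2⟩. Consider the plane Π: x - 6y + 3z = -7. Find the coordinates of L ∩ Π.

(-10, 0, 1)

Substitute r = (-25, 15, 7) + t(-5, 5, 2) into the plane: -94 + (-29)t = -7, so t = -3.
Intersection: (-25, 15, 7) + (-3)·(-5, 5, 2) = (-10, 0, 1).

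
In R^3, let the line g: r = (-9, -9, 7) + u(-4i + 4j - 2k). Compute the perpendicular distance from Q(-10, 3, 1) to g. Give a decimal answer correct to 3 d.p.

Taking (-9, -9, 7) on g with direction v = (-4, 4, -2): w = Q − (-9, -9, 7) = (-1, 12, -6), and w × v = (0, 22, 44).
Distance = |w × v| / |v| = √2420 / √36 ≈ 8.199.

8.199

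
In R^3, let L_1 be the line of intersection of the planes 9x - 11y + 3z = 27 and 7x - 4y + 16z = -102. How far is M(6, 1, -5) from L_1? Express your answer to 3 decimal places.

4.118

Direction of L_1: (9, -11, 3) × (7, -4, 16) = (-164, -123, 41).
A point on L_1: solving the two plane equations with x = -2 gives (-2, -6, -7).
Taking (-2, -6, -7) on L_1 with direction v = (-164, -123, 41): w = M − (-2, -6, -7) = (8, 7, 2), and w × v = (533, -656, 164).
Distance = |w × v| / |v| = √741321 / √43706 ≈ 4.118.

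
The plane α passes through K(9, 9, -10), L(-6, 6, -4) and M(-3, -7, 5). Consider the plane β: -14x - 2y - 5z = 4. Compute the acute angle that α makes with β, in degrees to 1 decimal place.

KL = (-15, -3, 6), KM = (-12, -16, 15); a normal to α is KL × KM = (51, 153, 204).
Using K: α has equation 51x + 153y + 204z = -204.
cos θ = |n₁·n₂| / (|n₁||n₂|) = |-2040| / (√67626 · √225).
θ = arccos(0.52298) ≈ 58.5°.

58.5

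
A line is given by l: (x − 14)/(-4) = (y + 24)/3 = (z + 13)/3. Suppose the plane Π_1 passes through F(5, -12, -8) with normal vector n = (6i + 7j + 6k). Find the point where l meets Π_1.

(-2, -12, -1)

l has direction (-4, 3, 3) through (14, -24, -13).
Π_1: n·r = n·F gives 6x + 7y + 6z = -102.
Substitute r = (14, -24, -13) + t(-4, 3, 3) into the plane: -162 + 15t = -102, so t = 4.
Intersection: (14, -24, -13) + 4·(-4, 3, 3) = (-2, -12, -1).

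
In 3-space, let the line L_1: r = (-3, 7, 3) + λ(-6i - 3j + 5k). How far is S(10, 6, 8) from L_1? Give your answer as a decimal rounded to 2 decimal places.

Taking (-3, 7, 3) on L_1 with direction v = (-6, -3, 5): w = S − (-3, 7, 3) = (13, -1, 5), and w × v = (10, -95, -45).
Distance = |w × v| / |v| = √11150 / √70 ≈ 12.62.

12.62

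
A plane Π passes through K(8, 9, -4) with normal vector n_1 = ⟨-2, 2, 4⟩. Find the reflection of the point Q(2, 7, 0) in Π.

Π: n_1·r = n_1·K gives -2x + 2y + 4z = -14.
λ = (n·Q − d)/|n|² = (10 − (-14))/24 = 1.
Reflection = Q − 2λn = (2, 7, 0) − 2·(-2, 2, 4) = (6, 3, -8).

(6, 3, -8)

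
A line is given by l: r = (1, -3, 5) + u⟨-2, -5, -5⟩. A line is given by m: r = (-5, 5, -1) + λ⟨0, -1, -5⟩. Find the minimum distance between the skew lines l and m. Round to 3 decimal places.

Common perpendicular direction n = (-2, -5, -5) × (0, -1, -5) = (20, -10, 2).
With w = (-5, 5, -1) − (1, -3, 5) = (-6, 8, -6), w · n = -212.
Distance = |w · n| / |n| = |-212| / √504 ≈ 9.443.

9.443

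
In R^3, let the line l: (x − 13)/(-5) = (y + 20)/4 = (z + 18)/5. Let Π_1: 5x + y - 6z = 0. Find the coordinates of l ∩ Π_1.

l has direction (-5, 4, 5) through (13, -20, -18).
Substitute r = (13, -20, -18) + t(-5, 4, 5) into the plane: 153 + (-51)t = 0, so t = 3.
Intersection: (13, -20, -18) + 3·(-5, 4, 5) = (-2, -8, -3).

(-2, -8, -3)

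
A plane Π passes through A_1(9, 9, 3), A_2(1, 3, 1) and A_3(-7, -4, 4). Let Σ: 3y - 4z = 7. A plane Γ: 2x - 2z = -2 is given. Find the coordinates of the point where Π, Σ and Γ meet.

A_1A_2 = (-8, -6, -2), A_1A_3 = (-16, -13, 1); a normal to Π is A_1A_2 × A_1A_3 = (-32, 40, 8).
Using A_1: Π has equation -32x + 40y + 8z = 96.
Solving the 3×3 linear system -32x + 40y + 8z = 96, 3y - 4z = 7, 2x - 2z = -2 (e.g. by elimination or Cramer's rule, determinant = -176) gives (-2, 1, -1).

(-2, 1, -1)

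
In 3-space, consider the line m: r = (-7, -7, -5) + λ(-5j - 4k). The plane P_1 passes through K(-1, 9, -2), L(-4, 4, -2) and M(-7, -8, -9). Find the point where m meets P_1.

(-7, 8, 7)

KL = (-3, -5, 0), KM = (-6, -17, -7); a normal to P_1 is KL × KM = (35, -21, 21).
Using K: P_1 has equation 35x - 21y + 21z = -266.
Substitute r = (-7, -7, -5) + t(0, -5, -4) into the plane: -203 + 21t = -266, so t = -3.
Intersection: (-7, -7, -5) + (-3)·(0, -5, -4) = (-7, 8, 7).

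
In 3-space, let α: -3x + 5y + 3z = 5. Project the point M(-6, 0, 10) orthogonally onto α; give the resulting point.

(-3, -5, 7)

Foot = M − λn with λ = (n·M − d)/|n|² = (48 − 5)/43 = 1.
Foot = (-6, 0, 10) − 1·(-3, 5, 3) = (-3, -5, 7).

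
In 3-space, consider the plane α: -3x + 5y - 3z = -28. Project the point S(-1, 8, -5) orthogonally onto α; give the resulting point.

Foot = S − λn with λ = (n·S − d)/|n|² = (58 − (-28))/43 = 2.
Foot = (-1, 8, -5) − 2·(-3, 5, -3) = (5, -2, 1).

(5, -2, 1)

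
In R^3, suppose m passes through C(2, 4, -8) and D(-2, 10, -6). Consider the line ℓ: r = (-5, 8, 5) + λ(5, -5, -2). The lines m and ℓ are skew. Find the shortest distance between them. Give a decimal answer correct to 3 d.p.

A direction vector for m is D − C = (-4, 6, 2).
Common perpendicular direction n = (-4, 6, 2) × (5, -5, -2) = (-2, 2, -10).
With w = (-5, 8, 5) − (2, 4, -8) = (-7, 4, 13), w · n = -108.
Distance = |w · n| / |n| = |-108| / √108 ≈ 10.392.

10.392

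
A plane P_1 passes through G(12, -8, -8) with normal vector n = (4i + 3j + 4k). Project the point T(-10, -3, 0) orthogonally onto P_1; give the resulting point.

P_1: n·r = n·G gives 4x + 3y + 4z = -8.
Foot = T − λn with λ = (n·T − d)/|n|² = (-49 − (-8))/41 = -1.
Foot = (-10, -3, 0) − (-1)·(4, 3, 4) = (-6, 0, 4).

(-6, 0, 4)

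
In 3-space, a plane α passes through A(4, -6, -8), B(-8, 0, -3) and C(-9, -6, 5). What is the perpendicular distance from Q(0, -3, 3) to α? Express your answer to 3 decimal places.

AB = (-12, 6, 5), AC = (-13, 0, 13); a normal to α is AB × AC = (78, 91, 78).
Using A: α has equation 78x + 91y + 78z = -858.
n·Q − d = (78)·(0) + (91)·(-3) + (78)·(3) − (-858) = 819; |n| = √20449.
Distance = |819| / √20449 = 819/√20449 ≈ 5.727.

5.727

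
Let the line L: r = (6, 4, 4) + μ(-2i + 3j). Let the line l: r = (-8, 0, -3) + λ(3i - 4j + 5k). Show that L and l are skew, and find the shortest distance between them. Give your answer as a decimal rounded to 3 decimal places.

13.459

Common perpendicular direction n = (-2, 3, 0) × (3, -4, 5) = (15, 10, -1).
With w = (-8, 0, -3) − (6, 4, 4) = (-14, -4, -7), w · n = -243.
Since n ≠ 0 the lines are not parallel, and w · n = -243 ≠ 0 so they do not intersect; hence they are skew.
Distance = |w · n| / |n| = |-243| / √326 ≈ 13.459.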